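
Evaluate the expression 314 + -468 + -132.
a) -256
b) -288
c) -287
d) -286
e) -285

First: 314 + -468 = -154
Then: -154 + -132 = -286
d) -286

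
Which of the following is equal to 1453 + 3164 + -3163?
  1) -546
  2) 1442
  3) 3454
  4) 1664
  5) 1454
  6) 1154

First: 1453 + 3164 = 4617
Then: 4617 + -3163 = 1454
5) 1454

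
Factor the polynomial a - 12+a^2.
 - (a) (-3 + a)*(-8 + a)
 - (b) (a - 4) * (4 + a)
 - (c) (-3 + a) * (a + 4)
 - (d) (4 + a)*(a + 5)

We need to factor a - 12+a^2.
The factored form is (-3 + a) * (a + 4).
c) (-3 + a) * (a + 4)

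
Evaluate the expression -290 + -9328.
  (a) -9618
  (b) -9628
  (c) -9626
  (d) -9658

-290 + -9328 = -9618
a) -9618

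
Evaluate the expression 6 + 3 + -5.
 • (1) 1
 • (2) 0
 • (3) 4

First: 6 + 3 = 9
Then: 9 + -5 = 4
3) 4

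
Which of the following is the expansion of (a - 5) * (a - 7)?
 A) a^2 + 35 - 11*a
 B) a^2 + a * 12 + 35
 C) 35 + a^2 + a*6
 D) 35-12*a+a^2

Expanding (a - 5) * (a - 7):
= 35-12*a+a^2
D) 35-12*a+a^2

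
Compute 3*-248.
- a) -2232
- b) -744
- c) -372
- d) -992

3 * -248 = -744
b) -744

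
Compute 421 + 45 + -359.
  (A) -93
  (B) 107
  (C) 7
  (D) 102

First: 421 + 45 = 466
Then: 466 + -359 = 107
B) 107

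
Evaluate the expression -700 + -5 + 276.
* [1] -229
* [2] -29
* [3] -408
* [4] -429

First: -700 + -5 = -705
Then: -705 + 276 = -429
4) -429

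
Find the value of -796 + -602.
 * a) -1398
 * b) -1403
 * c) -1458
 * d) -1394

-796 + -602 = -1398
a) -1398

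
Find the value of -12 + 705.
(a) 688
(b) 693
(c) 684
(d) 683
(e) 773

-12 + 705 = 693
b) 693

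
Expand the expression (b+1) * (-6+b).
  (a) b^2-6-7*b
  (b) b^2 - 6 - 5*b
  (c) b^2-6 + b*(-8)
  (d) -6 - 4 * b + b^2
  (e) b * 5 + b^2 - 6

Expanding (b+1) * (-6+b):
= b^2 - 6 - 5*b
b) b^2 - 6 - 5*b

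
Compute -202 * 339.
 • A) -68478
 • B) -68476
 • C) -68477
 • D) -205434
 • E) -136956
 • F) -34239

-202 * 339 = -68478
A) -68478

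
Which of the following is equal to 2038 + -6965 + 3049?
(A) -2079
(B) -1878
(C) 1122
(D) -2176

First: 2038 + -6965 = -4927
Then: -4927 + 3049 = -1878
B) -1878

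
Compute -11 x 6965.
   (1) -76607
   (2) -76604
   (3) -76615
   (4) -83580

-11 * 6965 = -76615
3) -76615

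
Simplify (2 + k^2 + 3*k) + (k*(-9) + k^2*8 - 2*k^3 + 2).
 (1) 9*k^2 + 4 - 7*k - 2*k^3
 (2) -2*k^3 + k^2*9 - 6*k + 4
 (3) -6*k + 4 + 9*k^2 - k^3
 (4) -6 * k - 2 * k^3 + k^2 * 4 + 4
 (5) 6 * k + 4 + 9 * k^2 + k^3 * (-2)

Adding the polynomials and combining like terms:
(2 + k^2 + 3*k) + (k*(-9) + k^2*8 - 2*k^3 + 2)
= -2*k^3 + k^2*9 - 6*k + 4
2) -2*k^3 + k^2*9 - 6*k + 4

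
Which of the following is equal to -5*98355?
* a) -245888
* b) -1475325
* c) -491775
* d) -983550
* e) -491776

-5 * 98355 = -491775
c) -491775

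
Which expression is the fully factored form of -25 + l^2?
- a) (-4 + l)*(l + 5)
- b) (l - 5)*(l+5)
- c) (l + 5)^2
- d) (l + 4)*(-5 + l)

We need to factor -25 + l^2.
The factored form is (l - 5)*(l+5).
b) (l - 5)*(l+5)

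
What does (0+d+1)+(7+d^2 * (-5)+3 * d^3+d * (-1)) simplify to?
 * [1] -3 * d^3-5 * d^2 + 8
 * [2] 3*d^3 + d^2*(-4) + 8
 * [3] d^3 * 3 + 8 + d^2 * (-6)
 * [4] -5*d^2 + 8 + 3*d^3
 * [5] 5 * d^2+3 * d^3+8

Adding the polynomials and combining like terms:
(0 + d + 1) + (7 + d^2*(-5) + 3*d^3 + d*(-1))
= -5*d^2 + 8 + 3*d^3
4) -5*d^2 + 8 + 3*d^3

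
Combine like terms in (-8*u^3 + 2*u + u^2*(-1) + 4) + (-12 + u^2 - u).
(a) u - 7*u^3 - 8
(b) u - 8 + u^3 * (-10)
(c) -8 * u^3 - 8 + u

Adding the polynomials and combining like terms:
(-8*u^3 + 2*u + u^2*(-1) + 4) + (-12 + u^2 - u)
= -8 * u^3 - 8 + u
c) -8 * u^3 - 8 + u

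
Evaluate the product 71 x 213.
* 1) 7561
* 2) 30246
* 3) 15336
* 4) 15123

71 * 213 = 15123
4) 15123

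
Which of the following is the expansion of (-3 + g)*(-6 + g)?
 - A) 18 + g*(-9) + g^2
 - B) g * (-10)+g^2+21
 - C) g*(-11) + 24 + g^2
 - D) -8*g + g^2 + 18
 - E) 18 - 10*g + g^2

Expanding (-3 + g)*(-6 + g):
= 18 + g*(-9) + g^2
A) 18 + g*(-9) + g^2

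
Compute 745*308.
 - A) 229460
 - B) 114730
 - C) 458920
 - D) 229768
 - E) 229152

745 * 308 = 229460
A) 229460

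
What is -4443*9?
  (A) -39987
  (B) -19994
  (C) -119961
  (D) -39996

-4443 * 9 = -39987
A) -39987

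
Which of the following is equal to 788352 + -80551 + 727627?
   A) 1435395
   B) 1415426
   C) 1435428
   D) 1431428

First: 788352 + -80551 = 707801
Then: 707801 + 727627 = 1435428
C) 1435428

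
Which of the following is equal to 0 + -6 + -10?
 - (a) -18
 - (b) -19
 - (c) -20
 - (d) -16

First: 0 + -6 = -6
Then: -6 + -10 = -16
d) -16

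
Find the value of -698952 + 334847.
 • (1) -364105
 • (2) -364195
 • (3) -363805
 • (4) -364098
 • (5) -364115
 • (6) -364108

-698952 + 334847 = -364105
1) -364105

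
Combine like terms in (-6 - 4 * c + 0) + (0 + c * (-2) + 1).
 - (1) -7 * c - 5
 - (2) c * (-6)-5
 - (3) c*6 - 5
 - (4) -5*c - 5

Adding the polynomials and combining like terms:
(-6 - 4*c + 0) + (0 + c*(-2) + 1)
= c * (-6)-5
2) c * (-6)-5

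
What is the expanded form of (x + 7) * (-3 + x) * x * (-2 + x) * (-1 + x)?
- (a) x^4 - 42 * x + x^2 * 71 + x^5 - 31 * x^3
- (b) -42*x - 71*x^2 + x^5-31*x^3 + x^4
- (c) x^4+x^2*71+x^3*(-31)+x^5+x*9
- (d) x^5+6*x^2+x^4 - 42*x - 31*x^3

Expanding (x + 7) * (-3 + x) * x * (-2 + x) * (-1 + x):
= x^4 - 42 * x + x^2 * 71 + x^5 - 31 * x^3
a) x^4 - 42 * x + x^2 * 71 + x^5 - 31 * x^3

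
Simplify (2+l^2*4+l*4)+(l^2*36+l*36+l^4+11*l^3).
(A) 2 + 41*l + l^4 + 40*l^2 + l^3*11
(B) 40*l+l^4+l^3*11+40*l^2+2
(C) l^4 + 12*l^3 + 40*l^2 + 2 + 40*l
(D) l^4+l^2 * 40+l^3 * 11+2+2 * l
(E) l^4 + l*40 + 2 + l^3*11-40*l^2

Adding the polynomials and combining like terms:
(2 + l^2*4 + l*4) + (l^2*36 + l*36 + l^4 + 11*l^3)
= 40*l+l^4+l^3*11+40*l^2+2
B) 40*l+l^4+l^3*11+40*l^2+2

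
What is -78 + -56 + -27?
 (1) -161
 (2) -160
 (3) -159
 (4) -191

First: -78 + -56 = -134
Then: -134 + -27 = -161
1) -161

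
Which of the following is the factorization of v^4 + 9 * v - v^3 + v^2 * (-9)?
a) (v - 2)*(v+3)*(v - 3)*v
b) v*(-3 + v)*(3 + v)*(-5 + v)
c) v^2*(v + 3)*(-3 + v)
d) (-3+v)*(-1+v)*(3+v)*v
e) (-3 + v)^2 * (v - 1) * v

We need to factor v^4 + 9 * v - v^3 + v^2 * (-9).
The factored form is (-3+v)*(-1+v)*(3+v)*v.
d) (-3+v)*(-1+v)*(3+v)*v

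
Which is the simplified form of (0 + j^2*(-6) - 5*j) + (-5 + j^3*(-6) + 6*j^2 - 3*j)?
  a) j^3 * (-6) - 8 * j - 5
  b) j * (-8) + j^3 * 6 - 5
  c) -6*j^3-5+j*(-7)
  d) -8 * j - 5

Adding the polynomials and combining like terms:
(0 + j^2*(-6) - 5*j) + (-5 + j^3*(-6) + 6*j^2 - 3*j)
= j^3 * (-6) - 8 * j - 5
a) j^3 * (-6) - 8 * j - 5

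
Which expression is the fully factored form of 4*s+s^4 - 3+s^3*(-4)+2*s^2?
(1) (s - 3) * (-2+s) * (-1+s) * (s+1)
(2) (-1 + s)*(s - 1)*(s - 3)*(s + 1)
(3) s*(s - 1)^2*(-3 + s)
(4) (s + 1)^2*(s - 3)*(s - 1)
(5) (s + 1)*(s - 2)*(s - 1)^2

We need to factor 4*s+s^4 - 3+s^3*(-4)+2*s^2.
The factored form is (-1 + s)*(s - 1)*(s - 3)*(s + 1).
2) (-1 + s)*(s - 1)*(s - 3)*(s + 1)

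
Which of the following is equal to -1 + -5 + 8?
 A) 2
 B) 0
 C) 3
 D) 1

First: -1 + -5 = -6
Then: -6 + 8 = 2
A) 2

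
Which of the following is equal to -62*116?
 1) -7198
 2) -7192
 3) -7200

-62 * 116 = -7192
2) -7192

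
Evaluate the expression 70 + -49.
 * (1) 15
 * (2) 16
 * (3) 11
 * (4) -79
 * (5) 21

70 + -49 = 21
5) 21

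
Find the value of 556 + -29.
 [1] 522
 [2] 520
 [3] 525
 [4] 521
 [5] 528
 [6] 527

556 + -29 = 527
6) 527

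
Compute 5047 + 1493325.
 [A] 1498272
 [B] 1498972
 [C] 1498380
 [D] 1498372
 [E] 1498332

5047 + 1493325 = 1498372
D) 1498372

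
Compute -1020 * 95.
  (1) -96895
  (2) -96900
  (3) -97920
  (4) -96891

-1020 * 95 = -96900
2) -96900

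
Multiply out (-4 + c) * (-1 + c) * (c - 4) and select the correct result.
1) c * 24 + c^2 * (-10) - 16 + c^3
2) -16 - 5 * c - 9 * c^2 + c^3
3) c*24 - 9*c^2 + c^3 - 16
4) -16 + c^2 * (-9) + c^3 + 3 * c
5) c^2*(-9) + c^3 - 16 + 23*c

Expanding (-4 + c) * (-1 + c) * (c - 4):
= c*24 - 9*c^2 + c^3 - 16
3) c*24 - 9*c^2 + c^3 - 16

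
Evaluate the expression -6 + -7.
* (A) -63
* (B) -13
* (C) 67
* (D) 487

-6 + -7 = -13
B) -13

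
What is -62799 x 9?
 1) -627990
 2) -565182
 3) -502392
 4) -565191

-62799 * 9 = -565191
4) -565191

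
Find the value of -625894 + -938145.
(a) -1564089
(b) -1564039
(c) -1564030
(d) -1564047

-625894 + -938145 = -1564039
b) -1564039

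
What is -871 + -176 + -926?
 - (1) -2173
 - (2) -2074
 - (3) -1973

First: -871 + -176 = -1047
Then: -1047 + -926 = -1973
3) -1973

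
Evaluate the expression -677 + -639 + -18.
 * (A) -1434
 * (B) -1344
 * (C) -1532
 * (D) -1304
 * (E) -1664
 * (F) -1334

First: -677 + -639 = -1316
Then: -1316 + -18 = -1334
F) -1334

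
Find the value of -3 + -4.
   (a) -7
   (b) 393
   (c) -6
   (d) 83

-3 + -4 = -7
a) -7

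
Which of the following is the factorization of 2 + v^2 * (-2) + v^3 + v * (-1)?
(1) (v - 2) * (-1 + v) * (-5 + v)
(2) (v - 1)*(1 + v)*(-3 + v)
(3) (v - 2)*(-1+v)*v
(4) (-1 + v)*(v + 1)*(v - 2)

We need to factor 2 + v^2 * (-2) + v^3 + v * (-1).
The factored form is (-1 + v)*(v + 1)*(v - 2).
4) (-1 + v)*(v + 1)*(v - 2)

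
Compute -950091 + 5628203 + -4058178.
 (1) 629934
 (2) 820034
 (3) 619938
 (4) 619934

First: -950091 + 5628203 = 4678112
Then: 4678112 + -4058178 = 619934
4) 619934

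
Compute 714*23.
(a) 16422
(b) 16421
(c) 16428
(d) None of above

714 * 23 = 16422
a) 16422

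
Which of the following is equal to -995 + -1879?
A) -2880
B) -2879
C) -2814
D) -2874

-995 + -1879 = -2874
D) -2874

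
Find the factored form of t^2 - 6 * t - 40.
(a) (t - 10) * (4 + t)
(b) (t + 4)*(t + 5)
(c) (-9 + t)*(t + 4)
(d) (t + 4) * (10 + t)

We need to factor t^2 - 6 * t - 40.
The factored form is (t - 10) * (4 + t).
a) (t - 10) * (4 + t)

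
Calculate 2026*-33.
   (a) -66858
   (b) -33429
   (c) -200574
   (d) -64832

2026 * -33 = -66858
a) -66858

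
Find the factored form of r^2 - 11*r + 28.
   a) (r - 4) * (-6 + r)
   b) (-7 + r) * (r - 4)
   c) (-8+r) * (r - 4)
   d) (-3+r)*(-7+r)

We need to factor r^2 - 11*r + 28.
The factored form is (-7 + r) * (r - 4).
b) (-7 + r) * (r - 4)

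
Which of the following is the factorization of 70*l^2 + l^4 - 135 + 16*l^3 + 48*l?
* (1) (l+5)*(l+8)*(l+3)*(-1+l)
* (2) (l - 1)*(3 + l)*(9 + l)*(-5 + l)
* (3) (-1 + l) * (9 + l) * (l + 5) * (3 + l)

We need to factor 70*l^2 + l^4 - 135 + 16*l^3 + 48*l.
The factored form is (-1 + l) * (9 + l) * (l + 5) * (3 + l).
3) (-1 + l) * (9 + l) * (l + 5) * (3 + l)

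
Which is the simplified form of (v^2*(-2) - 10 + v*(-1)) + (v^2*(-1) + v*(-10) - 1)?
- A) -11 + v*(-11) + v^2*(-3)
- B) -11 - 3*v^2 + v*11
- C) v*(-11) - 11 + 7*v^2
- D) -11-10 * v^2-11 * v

Adding the polynomials and combining like terms:
(v^2*(-2) - 10 + v*(-1)) + (v^2*(-1) + v*(-10) - 1)
= -11 + v*(-11) + v^2*(-3)
A) -11 + v*(-11) + v^2*(-3)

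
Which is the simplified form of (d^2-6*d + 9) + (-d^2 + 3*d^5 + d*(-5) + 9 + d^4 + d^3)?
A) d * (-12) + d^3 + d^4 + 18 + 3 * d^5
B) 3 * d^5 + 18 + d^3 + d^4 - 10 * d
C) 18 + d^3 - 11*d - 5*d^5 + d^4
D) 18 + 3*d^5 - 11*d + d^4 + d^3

Adding the polynomials and combining like terms:
(d^2 - 6*d + 9) + (-d^2 + 3*d^5 + d*(-5) + 9 + d^4 + d^3)
= 18 + 3*d^5 - 11*d + d^4 + d^3
D) 18 + 3*d^5 - 11*d + d^4 + d^3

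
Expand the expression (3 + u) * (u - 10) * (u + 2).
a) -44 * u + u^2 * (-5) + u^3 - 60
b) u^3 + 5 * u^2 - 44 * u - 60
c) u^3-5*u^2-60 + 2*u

Expanding (3 + u) * (u - 10) * (u + 2):
= -44 * u + u^2 * (-5) + u^3 - 60
a) -44 * u + u^2 * (-5) + u^3 - 60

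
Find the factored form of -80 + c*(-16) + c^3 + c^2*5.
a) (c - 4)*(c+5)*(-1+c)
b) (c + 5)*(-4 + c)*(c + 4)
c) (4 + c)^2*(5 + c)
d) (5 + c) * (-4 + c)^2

We need to factor -80 + c*(-16) + c^3 + c^2*5.
The factored form is (c + 5)*(-4 + c)*(c + 4).
b) (c + 5)*(-4 + c)*(c + 4)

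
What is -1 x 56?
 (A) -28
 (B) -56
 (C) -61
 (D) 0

-1 * 56 = -56
B) -56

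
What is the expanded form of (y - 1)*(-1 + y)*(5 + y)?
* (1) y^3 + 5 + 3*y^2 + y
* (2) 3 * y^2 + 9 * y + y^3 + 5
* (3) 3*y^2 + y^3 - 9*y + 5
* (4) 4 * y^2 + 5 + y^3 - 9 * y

Expanding (y - 1)*(-1 + y)*(5 + y):
= 3*y^2 + y^3 - 9*y + 5
3) 3*y^2 + y^3 - 9*y + 5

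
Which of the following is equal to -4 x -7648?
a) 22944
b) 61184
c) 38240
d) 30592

-4 * -7648 = 30592
d) 30592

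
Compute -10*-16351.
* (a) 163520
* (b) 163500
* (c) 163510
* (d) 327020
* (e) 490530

-10 * -16351 = 163510
c) 163510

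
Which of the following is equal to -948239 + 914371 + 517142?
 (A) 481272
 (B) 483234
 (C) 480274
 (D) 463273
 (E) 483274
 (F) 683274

First: -948239 + 914371 = -33868
Then: -33868 + 517142 = 483274
E) 483274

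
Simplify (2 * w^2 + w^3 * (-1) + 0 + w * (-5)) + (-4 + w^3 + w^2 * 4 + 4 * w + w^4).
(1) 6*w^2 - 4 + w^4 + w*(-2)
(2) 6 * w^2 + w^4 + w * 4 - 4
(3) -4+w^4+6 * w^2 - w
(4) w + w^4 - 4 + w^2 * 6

Adding the polynomials and combining like terms:
(2*w^2 + w^3*(-1) + 0 + w*(-5)) + (-4 + w^3 + w^2*4 + 4*w + w^4)
= -4+w^4+6 * w^2 - w
3) -4+w^4+6 * w^2 - w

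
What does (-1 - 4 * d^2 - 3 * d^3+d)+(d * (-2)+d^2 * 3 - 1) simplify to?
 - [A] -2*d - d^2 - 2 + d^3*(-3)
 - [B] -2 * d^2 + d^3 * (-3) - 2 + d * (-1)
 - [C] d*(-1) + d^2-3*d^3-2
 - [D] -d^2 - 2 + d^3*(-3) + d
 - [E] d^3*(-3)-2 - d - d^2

Adding the polynomials and combining like terms:
(-1 - 4*d^2 - 3*d^3 + d) + (d*(-2) + d^2*3 - 1)
= d^3*(-3)-2 - d - d^2
E) d^3*(-3)-2 - d - d^2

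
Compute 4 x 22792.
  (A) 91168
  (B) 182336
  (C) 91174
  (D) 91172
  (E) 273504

4 * 22792 = 91168
A) 91168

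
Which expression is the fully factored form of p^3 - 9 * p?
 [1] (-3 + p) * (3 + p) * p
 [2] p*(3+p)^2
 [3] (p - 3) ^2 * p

We need to factor p^3 - 9 * p.
The factored form is (-3 + p) * (3 + p) * p.
1) (-3 + p) * (3 + p) * p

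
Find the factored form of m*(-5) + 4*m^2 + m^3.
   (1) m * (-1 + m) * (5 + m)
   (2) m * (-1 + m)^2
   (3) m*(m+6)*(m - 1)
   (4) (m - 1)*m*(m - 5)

We need to factor m*(-5) + 4*m^2 + m^3.
The factored form is m * (-1 + m) * (5 + m).
1) m * (-1 + m) * (5 + m)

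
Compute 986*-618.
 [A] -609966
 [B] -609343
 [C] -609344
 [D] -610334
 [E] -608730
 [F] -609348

986 * -618 = -609348
F) -609348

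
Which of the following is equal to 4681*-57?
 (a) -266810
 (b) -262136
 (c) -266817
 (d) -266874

4681 * -57 = -266817
c) -266817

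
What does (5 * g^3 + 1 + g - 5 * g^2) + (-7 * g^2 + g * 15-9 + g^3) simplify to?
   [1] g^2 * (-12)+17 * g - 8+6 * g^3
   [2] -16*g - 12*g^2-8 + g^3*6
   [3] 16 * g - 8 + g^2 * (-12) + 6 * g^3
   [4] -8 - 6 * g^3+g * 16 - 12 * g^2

Adding the polynomials and combining like terms:
(5*g^3 + 1 + g - 5*g^2) + (-7*g^2 + g*15 - 9 + g^3)
= 16 * g - 8 + g^2 * (-12) + 6 * g^3
3) 16 * g - 8 + g^2 * (-12) + 6 * g^3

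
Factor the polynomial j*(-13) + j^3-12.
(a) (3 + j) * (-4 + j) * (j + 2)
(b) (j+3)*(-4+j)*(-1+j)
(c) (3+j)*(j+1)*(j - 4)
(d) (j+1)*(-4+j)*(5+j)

We need to factor j*(-13) + j^3-12.
The factored form is (3+j)*(j+1)*(j - 4).
c) (3+j)*(j+1)*(j - 4)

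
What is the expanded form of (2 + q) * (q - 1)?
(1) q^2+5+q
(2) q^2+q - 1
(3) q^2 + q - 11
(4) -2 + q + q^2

Expanding (2 + q) * (q - 1):
= -2 + q + q^2
4) -2 + q + q^2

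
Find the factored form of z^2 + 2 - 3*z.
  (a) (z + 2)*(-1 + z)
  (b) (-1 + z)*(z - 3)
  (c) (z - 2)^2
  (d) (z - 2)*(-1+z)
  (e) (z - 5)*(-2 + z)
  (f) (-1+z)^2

We need to factor z^2 + 2 - 3*z.
The factored form is (z - 2)*(-1+z).
d) (z - 2)*(-1+z)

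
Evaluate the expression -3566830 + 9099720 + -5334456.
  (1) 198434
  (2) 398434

First: -3566830 + 9099720 = 5532890
Then: 5532890 + -5334456 = 198434
1) 198434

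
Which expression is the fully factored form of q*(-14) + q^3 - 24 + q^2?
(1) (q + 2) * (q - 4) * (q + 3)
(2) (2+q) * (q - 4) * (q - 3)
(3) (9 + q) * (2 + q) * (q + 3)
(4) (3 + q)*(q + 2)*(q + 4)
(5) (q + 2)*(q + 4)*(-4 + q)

We need to factor q*(-14) + q^3 - 24 + q^2.
The factored form is (q + 2) * (q - 4) * (q + 3).
1) (q + 2) * (q - 4) * (q + 3)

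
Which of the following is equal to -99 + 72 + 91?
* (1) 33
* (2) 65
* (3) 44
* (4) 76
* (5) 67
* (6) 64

First: -99 + 72 = -27
Then: -27 + 91 = 64
6) 64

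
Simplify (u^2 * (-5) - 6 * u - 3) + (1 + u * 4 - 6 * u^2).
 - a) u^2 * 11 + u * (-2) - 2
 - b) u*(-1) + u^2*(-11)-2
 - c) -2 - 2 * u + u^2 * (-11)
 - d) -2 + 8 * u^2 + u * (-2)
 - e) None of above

Adding the polynomials and combining like terms:
(u^2*(-5) - 6*u - 3) + (1 + u*4 - 6*u^2)
= -2 - 2 * u + u^2 * (-11)
c) -2 - 2 * u + u^2 * (-11)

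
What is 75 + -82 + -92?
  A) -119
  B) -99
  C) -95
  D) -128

First: 75 + -82 = -7
Then: -7 + -92 = -99
B) -99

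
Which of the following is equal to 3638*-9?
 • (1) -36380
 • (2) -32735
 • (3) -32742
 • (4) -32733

3638 * -9 = -32742
3) -32742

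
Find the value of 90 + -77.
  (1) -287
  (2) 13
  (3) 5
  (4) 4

90 + -77 = 13
2) 13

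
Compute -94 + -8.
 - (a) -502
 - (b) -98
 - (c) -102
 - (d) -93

-94 + -8 = -102
c) -102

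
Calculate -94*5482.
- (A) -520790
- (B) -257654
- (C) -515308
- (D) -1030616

-94 * 5482 = -515308
C) -515308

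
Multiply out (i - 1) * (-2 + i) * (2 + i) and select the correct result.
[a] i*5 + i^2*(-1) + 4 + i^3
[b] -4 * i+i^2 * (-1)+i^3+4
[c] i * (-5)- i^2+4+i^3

Expanding (i - 1) * (-2 + i) * (2 + i):
= -4 * i+i^2 * (-1)+i^3+4
b) -4 * i+i^2 * (-1)+i^3+4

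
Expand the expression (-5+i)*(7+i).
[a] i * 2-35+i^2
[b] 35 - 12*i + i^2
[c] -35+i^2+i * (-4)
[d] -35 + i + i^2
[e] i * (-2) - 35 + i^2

Expanding (-5+i)*(7+i):
= i * 2-35+i^2
a) i * 2-35+i^2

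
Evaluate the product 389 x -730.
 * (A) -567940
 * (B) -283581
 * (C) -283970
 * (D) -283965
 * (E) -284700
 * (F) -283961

389 * -730 = -283970
C) -283970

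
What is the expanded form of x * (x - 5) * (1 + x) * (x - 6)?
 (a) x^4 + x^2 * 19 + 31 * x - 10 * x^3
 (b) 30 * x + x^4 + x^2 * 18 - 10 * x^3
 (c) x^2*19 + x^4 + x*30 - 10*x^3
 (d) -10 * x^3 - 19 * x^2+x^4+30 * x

Expanding x * (x - 5) * (1 + x) * (x - 6):
= x^2*19 + x^4 + x*30 - 10*x^3
c) x^2*19 + x^4 + x*30 - 10*x^3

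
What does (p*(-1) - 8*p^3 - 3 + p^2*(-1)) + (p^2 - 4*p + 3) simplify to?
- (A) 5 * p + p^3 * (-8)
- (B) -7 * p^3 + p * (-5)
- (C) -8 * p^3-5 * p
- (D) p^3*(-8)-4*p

Adding the polynomials and combining like terms:
(p*(-1) - 8*p^3 - 3 + p^2*(-1)) + (p^2 - 4*p + 3)
= -8 * p^3-5 * p
C) -8 * p^3-5 * p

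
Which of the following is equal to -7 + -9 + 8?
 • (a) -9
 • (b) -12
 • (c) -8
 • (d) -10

First: -7 + -9 = -16
Then: -16 + 8 = -8
c) -8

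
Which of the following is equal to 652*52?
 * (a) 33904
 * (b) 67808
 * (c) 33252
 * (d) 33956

652 * 52 = 33904
a) 33904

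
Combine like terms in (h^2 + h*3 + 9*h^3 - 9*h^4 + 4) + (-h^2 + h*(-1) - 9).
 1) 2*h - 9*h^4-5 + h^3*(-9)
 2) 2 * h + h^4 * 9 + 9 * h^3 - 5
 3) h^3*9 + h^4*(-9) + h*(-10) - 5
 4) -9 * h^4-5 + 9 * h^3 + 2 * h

Adding the polynomials and combining like terms:
(h^2 + h*3 + 9*h^3 - 9*h^4 + 4) + (-h^2 + h*(-1) - 9)
= -9 * h^4-5 + 9 * h^3 + 2 * h
4) -9 * h^4-5 + 9 * h^3 + 2 * h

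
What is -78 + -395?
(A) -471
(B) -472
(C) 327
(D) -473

-78 + -395 = -473
D) -473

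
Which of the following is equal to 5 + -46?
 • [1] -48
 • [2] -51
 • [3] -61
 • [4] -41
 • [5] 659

5 + -46 = -41
4) -41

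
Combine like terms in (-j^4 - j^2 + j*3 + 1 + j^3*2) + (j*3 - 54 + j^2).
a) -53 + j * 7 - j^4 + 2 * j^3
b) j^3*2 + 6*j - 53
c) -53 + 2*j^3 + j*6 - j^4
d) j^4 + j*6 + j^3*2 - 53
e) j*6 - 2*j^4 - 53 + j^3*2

Adding the polynomials and combining like terms:
(-j^4 - j^2 + j*3 + 1 + j^3*2) + (j*3 - 54 + j^2)
= -53 + 2*j^3 + j*6 - j^4
c) -53 + 2*j^3 + j*6 - j^4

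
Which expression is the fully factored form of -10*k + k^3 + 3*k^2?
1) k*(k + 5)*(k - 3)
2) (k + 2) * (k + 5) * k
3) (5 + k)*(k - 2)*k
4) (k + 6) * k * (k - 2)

We need to factor -10*k + k^3 + 3*k^2.
The factored form is (5 + k)*(k - 2)*k.
3) (5 + k)*(k - 2)*k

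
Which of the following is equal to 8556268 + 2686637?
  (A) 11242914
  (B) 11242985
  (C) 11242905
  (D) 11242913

8556268 + 2686637 = 11242905
C) 11242905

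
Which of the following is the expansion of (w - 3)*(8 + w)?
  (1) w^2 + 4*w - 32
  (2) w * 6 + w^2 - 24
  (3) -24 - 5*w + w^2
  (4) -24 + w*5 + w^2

Expanding (w - 3)*(8 + w):
= -24 + w*5 + w^2
4) -24 + w*5 + w^2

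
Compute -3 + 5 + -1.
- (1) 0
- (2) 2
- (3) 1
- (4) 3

First: -3 + 5 = 2
Then: 2 + -1 = 1
3) 1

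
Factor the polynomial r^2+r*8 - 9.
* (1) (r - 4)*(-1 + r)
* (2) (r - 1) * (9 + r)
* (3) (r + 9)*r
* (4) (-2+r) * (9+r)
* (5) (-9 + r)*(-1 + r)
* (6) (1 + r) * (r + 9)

We need to factor r^2+r*8 - 9.
The factored form is (r - 1) * (9 + r).
2) (r - 1) * (9 + r)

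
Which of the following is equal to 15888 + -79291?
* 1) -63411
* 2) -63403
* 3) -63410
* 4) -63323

15888 + -79291 = -63403
2) -63403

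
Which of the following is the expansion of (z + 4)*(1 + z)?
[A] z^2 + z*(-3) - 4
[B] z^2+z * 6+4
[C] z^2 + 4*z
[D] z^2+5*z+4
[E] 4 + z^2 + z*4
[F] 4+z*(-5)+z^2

Expanding (z + 4)*(1 + z):
= z^2+5*z+4
D) z^2+5*z+4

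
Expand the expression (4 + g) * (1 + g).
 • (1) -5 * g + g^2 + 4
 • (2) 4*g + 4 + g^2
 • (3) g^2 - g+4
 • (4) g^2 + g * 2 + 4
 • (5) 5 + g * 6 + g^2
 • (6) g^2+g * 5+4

Expanding (4 + g) * (1 + g):
= g^2+g * 5+4
6) g^2+g * 5+4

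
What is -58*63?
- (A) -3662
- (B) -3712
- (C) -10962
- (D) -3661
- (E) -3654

-58 * 63 = -3654
E) -3654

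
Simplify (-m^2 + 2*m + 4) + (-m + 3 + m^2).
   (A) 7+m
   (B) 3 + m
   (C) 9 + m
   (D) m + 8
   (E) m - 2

Adding the polynomials and combining like terms:
(-m^2 + 2*m + 4) + (-m + 3 + m^2)
= 7+m
A) 7+m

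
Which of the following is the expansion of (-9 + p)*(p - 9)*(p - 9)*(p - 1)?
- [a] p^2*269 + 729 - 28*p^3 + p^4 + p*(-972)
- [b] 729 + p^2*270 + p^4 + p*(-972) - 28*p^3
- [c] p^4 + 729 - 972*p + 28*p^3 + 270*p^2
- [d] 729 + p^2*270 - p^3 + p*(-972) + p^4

Expanding (-9 + p)*(p - 9)*(p - 9)*(p - 1):
= 729 + p^2*270 + p^4 + p*(-972) - 28*p^3
b) 729 + p^2*270 + p^4 + p*(-972) - 28*p^3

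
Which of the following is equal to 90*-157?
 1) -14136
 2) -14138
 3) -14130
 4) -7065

90 * -157 = -14130
3) -14130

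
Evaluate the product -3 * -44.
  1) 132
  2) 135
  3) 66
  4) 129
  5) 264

-3 * -44 = 132
1) 132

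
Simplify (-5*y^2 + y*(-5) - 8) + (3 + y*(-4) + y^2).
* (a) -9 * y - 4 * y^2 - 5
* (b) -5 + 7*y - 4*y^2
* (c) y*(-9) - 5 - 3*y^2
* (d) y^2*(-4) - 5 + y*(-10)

Adding the polynomials and combining like terms:
(-5*y^2 + y*(-5) - 8) + (3 + y*(-4) + y^2)
= -9 * y - 4 * y^2 - 5
a) -9 * y - 4 * y^2 - 5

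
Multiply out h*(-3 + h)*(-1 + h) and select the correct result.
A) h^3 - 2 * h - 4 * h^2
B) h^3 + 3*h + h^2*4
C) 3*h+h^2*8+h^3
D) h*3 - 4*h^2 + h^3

Expanding h*(-3 + h)*(-1 + h):
= h*3 - 4*h^2 + h^3
D) h*3 - 4*h^2 + h^3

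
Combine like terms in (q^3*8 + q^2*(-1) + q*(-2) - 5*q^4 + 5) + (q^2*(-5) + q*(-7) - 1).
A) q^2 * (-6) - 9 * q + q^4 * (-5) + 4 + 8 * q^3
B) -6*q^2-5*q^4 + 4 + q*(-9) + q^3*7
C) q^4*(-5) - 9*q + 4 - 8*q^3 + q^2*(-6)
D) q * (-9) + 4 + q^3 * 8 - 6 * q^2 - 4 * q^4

Adding the polynomials and combining like terms:
(q^3*8 + q^2*(-1) + q*(-2) - 5*q^4 + 5) + (q^2*(-5) + q*(-7) - 1)
= q^2 * (-6) - 9 * q + q^4 * (-5) + 4 + 8 * q^3
A) q^2 * (-6) - 9 * q + q^4 * (-5) + 4 + 8 * q^3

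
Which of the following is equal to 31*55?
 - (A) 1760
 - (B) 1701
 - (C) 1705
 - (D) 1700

31 * 55 = 1705
C) 1705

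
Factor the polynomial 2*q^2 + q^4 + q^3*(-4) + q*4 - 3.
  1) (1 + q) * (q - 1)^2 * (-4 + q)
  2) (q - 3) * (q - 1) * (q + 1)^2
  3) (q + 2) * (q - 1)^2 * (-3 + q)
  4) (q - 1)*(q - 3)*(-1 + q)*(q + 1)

We need to factor 2*q^2 + q^4 + q^3*(-4) + q*4 - 3.
The factored form is (q - 1)*(q - 3)*(-1 + q)*(q + 1).
4) (q - 1)*(q - 3)*(-1 + q)*(q + 1)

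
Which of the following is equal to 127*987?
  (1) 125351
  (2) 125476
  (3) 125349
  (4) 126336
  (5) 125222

127 * 987 = 125349
3) 125349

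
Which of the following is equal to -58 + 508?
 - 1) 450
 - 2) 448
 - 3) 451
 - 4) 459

-58 + 508 = 450
1) 450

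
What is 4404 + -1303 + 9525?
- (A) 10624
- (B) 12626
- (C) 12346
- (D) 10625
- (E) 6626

First: 4404 + -1303 = 3101
Then: 3101 + 9525 = 12626
B) 12626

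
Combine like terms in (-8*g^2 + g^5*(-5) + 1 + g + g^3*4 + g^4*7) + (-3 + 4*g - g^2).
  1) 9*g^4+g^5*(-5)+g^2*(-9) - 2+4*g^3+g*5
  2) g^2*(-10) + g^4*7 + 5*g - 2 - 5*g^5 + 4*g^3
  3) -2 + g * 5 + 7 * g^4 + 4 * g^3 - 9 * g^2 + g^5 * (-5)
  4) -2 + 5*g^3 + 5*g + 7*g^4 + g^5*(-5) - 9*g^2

Adding the polynomials and combining like terms:
(-8*g^2 + g^5*(-5) + 1 + g + g^3*4 + g^4*7) + (-3 + 4*g - g^2)
= -2 + g * 5 + 7 * g^4 + 4 * g^3 - 9 * g^2 + g^5 * (-5)
3) -2 + g * 5 + 7 * g^4 + 4 * g^3 - 9 * g^2 + g^5 * (-5)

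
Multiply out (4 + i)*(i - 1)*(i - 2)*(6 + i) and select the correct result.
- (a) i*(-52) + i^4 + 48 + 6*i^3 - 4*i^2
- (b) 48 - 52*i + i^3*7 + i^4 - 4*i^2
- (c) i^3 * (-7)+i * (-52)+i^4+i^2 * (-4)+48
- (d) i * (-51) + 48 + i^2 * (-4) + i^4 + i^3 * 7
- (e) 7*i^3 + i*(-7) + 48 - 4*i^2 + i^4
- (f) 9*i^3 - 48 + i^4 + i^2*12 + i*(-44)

Expanding (4 + i)*(i - 1)*(i - 2)*(6 + i):
= 48 - 52*i + i^3*7 + i^4 - 4*i^2
b) 48 - 52*i + i^3*7 + i^4 - 4*i^2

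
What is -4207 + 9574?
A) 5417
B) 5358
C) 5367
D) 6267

-4207 + 9574 = 5367
C) 5367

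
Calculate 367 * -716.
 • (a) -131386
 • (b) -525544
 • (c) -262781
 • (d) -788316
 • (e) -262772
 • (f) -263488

367 * -716 = -262772
e) -262772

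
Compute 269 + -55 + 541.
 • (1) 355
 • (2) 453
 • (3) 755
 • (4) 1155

First: 269 + -55 = 214
Then: 214 + 541 = 755
3) 755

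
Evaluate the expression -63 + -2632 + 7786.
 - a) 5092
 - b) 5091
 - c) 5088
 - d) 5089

First: -63 + -2632 = -2695
Then: -2695 + 7786 = 5091
b) 5091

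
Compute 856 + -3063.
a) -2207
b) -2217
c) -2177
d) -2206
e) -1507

856 + -3063 = -2207
a) -2207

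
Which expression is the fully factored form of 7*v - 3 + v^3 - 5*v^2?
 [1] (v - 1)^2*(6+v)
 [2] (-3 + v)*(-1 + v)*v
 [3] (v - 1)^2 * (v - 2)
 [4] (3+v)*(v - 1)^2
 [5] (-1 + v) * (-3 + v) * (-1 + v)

We need to factor 7*v - 3 + v^3 - 5*v^2.
The factored form is (-1 + v) * (-3 + v) * (-1 + v).
5) (-1 + v) * (-3 + v) * (-1 + v)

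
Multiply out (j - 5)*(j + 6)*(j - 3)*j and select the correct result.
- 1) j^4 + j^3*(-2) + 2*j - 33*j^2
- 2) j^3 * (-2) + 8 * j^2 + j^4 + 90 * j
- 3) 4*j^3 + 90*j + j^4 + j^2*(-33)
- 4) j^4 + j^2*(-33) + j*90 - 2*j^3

Expanding (j - 5)*(j + 6)*(j - 3)*j:
= j^4 + j^2*(-33) + j*90 - 2*j^3
4) j^4 + j^2*(-33) + j*90 - 2*j^3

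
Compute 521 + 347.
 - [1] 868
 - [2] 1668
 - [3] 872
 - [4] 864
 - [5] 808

521 + 347 = 868
1) 868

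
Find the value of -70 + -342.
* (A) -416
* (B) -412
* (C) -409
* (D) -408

-70 + -342 = -412
B) -412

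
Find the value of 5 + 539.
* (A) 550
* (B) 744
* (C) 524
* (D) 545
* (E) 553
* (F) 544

5 + 539 = 544
F) 544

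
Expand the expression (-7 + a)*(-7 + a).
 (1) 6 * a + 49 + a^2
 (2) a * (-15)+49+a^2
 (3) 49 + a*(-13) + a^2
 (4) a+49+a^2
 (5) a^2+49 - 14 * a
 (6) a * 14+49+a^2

Expanding (-7 + a)*(-7 + a):
= a^2+49 - 14 * a
5) a^2+49 - 14 * a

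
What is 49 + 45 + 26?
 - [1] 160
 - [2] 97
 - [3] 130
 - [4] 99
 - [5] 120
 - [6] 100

First: 49 + 45 = 94
Then: 94 + 26 = 120
5) 120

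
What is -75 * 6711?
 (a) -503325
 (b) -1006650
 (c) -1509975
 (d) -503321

-75 * 6711 = -503325
a) -503325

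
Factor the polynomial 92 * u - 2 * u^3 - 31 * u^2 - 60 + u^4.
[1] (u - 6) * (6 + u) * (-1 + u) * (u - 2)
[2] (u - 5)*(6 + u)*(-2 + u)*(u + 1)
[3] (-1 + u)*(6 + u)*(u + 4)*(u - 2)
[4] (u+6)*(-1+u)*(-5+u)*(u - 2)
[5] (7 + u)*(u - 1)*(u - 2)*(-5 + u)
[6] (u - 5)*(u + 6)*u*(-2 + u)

We need to factor 92 * u - 2 * u^3 - 31 * u^2 - 60 + u^4.
The factored form is (u+6)*(-1+u)*(-5+u)*(u - 2).
4) (u+6)*(-1+u)*(-5+u)*(u - 2)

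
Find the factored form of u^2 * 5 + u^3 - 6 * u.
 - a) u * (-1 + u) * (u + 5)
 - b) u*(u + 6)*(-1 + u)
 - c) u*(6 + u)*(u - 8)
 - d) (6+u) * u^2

We need to factor u^2 * 5 + u^3 - 6 * u.
The factored form is u*(u + 6)*(-1 + u).
b) u*(u + 6)*(-1 + u)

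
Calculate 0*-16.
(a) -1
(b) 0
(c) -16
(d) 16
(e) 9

0 * -16 = 0
b) 0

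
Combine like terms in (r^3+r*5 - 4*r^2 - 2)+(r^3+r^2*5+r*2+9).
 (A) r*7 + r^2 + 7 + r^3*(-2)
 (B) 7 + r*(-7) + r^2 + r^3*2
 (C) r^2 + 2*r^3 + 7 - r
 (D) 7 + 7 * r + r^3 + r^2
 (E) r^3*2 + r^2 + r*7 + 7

Adding the polynomials and combining like terms:
(r^3 + r*5 - 4*r^2 - 2) + (r^3 + r^2*5 + r*2 + 9)
= r^3*2 + r^2 + r*7 + 7
E) r^3*2 + r^2 + r*7 + 7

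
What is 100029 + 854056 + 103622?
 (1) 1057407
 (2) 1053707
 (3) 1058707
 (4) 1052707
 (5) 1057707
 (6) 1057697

First: 100029 + 854056 = 954085
Then: 954085 + 103622 = 1057707
5) 1057707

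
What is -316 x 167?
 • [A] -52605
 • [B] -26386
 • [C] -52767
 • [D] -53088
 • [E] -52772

-316 * 167 = -52772
E) -52772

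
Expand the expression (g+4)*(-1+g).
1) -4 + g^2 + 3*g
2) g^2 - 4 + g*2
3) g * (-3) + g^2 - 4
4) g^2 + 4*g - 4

Expanding (g+4)*(-1+g):
= -4 + g^2 + 3*g
1) -4 + g^2 + 3*g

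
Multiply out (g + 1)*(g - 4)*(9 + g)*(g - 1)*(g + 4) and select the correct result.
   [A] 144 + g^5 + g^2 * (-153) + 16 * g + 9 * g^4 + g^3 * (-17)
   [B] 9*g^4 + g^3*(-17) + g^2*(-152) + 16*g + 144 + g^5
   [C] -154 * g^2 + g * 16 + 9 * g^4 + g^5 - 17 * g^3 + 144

Expanding (g + 1)*(g - 4)*(9 + g)*(g - 1)*(g + 4):
= 144 + g^5 + g^2 * (-153) + 16 * g + 9 * g^4 + g^3 * (-17)
A) 144 + g^5 + g^2 * (-153) + 16 * g + 9 * g^4 + g^3 * (-17)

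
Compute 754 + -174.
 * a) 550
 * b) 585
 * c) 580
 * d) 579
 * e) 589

754 + -174 = 580
c) 580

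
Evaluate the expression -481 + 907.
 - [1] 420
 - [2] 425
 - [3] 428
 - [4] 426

-481 + 907 = 426
4) 426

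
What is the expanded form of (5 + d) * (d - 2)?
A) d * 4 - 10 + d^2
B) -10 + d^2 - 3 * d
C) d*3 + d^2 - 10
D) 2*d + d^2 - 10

Expanding (5 + d) * (d - 2):
= d*3 + d^2 - 10
C) d*3 + d^2 - 10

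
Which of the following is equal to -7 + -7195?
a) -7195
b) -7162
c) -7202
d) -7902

-7 + -7195 = -7202
c) -7202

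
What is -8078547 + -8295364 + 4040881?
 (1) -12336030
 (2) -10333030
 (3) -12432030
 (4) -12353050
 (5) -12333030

First: -8078547 + -8295364 = -16373911
Then: -16373911 + 4040881 = -12333030
5) -12333030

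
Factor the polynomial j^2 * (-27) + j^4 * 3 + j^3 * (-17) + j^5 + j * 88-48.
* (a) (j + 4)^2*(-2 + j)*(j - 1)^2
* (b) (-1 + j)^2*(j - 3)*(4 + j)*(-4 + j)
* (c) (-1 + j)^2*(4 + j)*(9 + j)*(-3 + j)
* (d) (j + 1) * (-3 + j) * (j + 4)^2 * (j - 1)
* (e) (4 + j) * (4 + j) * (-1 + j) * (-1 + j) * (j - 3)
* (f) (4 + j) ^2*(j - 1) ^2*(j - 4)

We need to factor j^2 * (-27) + j^4 * 3 + j^3 * (-17) + j^5 + j * 88-48.
The factored form is (4 + j) * (4 + j) * (-1 + j) * (-1 + j) * (j - 3).
e) (4 + j) * (4 + j) * (-1 + j) * (-1 + j) * (j - 3)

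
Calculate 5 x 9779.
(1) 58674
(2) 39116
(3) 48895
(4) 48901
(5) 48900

5 * 9779 = 48895
3) 48895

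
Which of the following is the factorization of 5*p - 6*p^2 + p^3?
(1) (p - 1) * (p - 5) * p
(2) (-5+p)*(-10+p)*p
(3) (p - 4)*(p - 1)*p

We need to factor 5*p - 6*p^2 + p^3.
The factored form is (p - 1) * (p - 5) * p.
1) (p - 1) * (p - 5) * p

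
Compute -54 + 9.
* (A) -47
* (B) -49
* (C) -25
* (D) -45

-54 + 9 = -45
D) -45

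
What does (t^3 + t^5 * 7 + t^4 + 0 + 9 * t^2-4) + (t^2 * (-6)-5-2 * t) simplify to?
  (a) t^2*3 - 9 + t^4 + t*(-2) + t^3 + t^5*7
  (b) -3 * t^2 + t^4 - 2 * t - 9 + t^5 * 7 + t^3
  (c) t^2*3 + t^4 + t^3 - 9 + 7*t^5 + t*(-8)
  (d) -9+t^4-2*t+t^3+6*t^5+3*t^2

Adding the polynomials and combining like terms:
(t^3 + t^5*7 + t^4 + 0 + 9*t^2 - 4) + (t^2*(-6) - 5 - 2*t)
= t^2*3 - 9 + t^4 + t*(-2) + t^3 + t^5*7
a) t^2*3 - 9 + t^4 + t*(-2) + t^3 + t^5*7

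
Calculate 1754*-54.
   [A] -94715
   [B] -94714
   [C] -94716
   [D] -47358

1754 * -54 = -94716
C) -94716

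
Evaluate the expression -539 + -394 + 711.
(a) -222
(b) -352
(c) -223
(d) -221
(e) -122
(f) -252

First: -539 + -394 = -933
Then: -933 + 711 = -222
a) -222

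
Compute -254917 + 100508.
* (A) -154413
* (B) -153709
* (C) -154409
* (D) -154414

-254917 + 100508 = -154409
C) -154409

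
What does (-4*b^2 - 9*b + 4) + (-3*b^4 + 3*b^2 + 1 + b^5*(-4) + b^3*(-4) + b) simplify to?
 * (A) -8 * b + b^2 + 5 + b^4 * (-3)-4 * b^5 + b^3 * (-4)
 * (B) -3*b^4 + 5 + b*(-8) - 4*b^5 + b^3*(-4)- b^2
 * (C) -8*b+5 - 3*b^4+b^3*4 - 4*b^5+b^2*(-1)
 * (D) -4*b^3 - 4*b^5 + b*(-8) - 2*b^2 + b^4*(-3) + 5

Adding the polynomials and combining like terms:
(-4*b^2 - 9*b + 4) + (-3*b^4 + 3*b^2 + 1 + b^5*(-4) + b^3*(-4) + b)
= -3*b^4 + 5 + b*(-8) - 4*b^5 + b^3*(-4)- b^2
B) -3*b^4 + 5 + b*(-8) - 4*b^5 + b^3*(-4)- b^2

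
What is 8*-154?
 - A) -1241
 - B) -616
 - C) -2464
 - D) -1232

8 * -154 = -1232
D) -1232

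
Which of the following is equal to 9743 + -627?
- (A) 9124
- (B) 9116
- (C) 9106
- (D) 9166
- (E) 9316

9743 + -627 = 9116
B) 9116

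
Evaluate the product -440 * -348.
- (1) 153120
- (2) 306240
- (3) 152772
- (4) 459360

-440 * -348 = 153120
1) 153120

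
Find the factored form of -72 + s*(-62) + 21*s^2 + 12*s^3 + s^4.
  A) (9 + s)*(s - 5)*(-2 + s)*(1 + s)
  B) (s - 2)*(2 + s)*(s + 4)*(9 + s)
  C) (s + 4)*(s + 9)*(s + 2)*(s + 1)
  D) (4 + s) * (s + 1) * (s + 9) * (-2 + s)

We need to factor -72 + s*(-62) + 21*s^2 + 12*s^3 + s^4.
The factored form is (4 + s) * (s + 1) * (s + 9) * (-2 + s).
D) (4 + s) * (s + 1) * (s + 9) * (-2 + s)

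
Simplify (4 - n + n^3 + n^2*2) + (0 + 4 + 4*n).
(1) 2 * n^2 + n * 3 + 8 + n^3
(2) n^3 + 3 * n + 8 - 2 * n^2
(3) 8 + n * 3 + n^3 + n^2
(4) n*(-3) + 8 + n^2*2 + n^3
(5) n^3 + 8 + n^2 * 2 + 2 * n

Adding the polynomials and combining like terms:
(4 - n + n^3 + n^2*2) + (0 + 4 + 4*n)
= 2 * n^2 + n * 3 + 8 + n^3
1) 2 * n^2 + n * 3 + 8 + n^3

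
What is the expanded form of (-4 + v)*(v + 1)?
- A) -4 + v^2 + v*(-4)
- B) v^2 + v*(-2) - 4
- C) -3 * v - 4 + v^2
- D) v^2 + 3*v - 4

Expanding (-4 + v)*(v + 1):
= -3 * v - 4 + v^2
C) -3 * v - 4 + v^2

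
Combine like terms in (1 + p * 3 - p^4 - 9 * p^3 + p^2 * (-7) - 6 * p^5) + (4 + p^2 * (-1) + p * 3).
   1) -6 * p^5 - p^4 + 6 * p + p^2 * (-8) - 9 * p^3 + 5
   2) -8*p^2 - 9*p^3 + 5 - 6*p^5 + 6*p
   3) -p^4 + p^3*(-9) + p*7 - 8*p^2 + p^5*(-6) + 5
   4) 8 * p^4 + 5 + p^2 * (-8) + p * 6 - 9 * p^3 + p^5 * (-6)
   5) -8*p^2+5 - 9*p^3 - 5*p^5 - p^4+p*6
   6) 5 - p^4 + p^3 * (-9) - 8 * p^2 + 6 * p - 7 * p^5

Adding the polynomials and combining like terms:
(1 + p*3 - p^4 - 9*p^3 + p^2*(-7) - 6*p^5) + (4 + p^2*(-1) + p*3)
= -6 * p^5 - p^4 + 6 * p + p^2 * (-8) - 9 * p^3 + 5
1) -6 * p^5 - p^4 + 6 * p + p^2 * (-8) - 9 * p^3 + 5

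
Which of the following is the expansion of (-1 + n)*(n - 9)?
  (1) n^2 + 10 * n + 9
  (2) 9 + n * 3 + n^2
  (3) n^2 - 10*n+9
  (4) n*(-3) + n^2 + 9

Expanding (-1 + n)*(n - 9):
= n^2 - 10*n+9
3) n^2 - 10*n+9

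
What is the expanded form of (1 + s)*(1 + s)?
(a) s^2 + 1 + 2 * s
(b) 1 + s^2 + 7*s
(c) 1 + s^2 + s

Expanding (1 + s)*(1 + s):
= s^2 + 1 + 2 * s
a) s^2 + 1 + 2 * s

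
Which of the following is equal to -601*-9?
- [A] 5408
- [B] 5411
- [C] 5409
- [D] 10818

-601 * -9 = 5409
C) 5409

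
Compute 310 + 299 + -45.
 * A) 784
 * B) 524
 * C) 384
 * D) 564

First: 310 + 299 = 609
Then: 609 + -45 = 564
D) 564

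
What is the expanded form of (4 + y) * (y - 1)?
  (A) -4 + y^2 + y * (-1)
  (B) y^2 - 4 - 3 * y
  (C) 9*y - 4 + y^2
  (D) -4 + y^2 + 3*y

Expanding (4 + y) * (y - 1):
= -4 + y^2 + 3*y
D) -4 + y^2 + 3*y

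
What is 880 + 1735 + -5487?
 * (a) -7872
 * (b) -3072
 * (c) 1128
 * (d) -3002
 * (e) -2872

First: 880 + 1735 = 2615
Then: 2615 + -5487 = -2872
e) -2872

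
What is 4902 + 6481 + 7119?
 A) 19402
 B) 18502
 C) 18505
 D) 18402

First: 4902 + 6481 = 11383
Then: 11383 + 7119 = 18502
B) 18502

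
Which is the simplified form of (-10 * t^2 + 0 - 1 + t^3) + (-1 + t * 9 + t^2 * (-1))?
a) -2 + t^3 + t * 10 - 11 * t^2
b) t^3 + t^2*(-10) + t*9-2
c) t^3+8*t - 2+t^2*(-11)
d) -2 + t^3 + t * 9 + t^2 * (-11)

Adding the polynomials and combining like terms:
(-10*t^2 + 0 - 1 + t^3) + (-1 + t*9 + t^2*(-1))
= -2 + t^3 + t * 9 + t^2 * (-11)
d) -2 + t^3 + t * 9 + t^2 * (-11)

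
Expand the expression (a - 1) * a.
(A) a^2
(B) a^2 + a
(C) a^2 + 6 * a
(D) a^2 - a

Expanding (a - 1) * a:
= a^2 - a
D) a^2 - a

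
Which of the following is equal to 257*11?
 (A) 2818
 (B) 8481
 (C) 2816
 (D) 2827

257 * 11 = 2827
D) 2827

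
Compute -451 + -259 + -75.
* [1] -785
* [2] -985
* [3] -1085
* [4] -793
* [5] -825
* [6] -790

First: -451 + -259 = -710
Then: -710 + -75 = -785
1) -785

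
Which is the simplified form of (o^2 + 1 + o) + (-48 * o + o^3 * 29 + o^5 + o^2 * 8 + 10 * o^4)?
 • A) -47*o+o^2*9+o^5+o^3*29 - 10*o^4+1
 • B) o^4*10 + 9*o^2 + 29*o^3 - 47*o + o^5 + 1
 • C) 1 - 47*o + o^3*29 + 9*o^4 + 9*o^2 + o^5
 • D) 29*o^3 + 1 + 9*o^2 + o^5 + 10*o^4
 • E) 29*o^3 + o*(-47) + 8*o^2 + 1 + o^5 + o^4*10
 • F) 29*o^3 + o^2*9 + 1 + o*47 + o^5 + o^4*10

Adding the polynomials and combining like terms:
(o^2 + 1 + o) + (-48*o + o^3*29 + o^5 + o^2*8 + 10*o^4)
= o^4*10 + 9*o^2 + 29*o^3 - 47*o + o^5 + 1
B) o^4*10 + 9*o^2 + 29*o^3 - 47*o + o^5 + 1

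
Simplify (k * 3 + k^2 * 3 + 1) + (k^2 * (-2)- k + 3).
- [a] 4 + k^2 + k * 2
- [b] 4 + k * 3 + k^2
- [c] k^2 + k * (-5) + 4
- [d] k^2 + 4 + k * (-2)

Adding the polynomials and combining like terms:
(k*3 + k^2*3 + 1) + (k^2*(-2) - k + 3)
= 4 + k^2 + k * 2
a) 4 + k^2 + k * 2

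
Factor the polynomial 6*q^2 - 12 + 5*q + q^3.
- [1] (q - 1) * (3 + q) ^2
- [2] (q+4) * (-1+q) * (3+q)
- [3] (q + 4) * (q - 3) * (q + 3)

We need to factor 6*q^2 - 12 + 5*q + q^3.
The factored form is (q+4) * (-1+q) * (3+q).
2) (q+4) * (-1+q) * (3+q)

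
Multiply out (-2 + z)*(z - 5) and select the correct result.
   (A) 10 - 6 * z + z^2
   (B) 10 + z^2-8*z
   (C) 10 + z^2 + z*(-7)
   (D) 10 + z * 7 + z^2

Expanding (-2 + z)*(z - 5):
= 10 + z^2 + z*(-7)
C) 10 + z^2 + z*(-7)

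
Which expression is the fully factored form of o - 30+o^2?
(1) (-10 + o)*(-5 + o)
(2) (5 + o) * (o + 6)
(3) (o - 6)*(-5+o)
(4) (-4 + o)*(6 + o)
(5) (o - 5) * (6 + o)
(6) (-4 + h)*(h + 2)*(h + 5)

We need to factor o - 30+o^2.
The factored form is (o - 5) * (6 + o).
5) (o - 5) * (6 + o)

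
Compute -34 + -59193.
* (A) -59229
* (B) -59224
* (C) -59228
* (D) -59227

-34 + -59193 = -59227
D) -59227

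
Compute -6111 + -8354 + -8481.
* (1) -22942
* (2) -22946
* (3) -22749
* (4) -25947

First: -6111 + -8354 = -14465
Then: -14465 + -8481 = -22946
2) -22946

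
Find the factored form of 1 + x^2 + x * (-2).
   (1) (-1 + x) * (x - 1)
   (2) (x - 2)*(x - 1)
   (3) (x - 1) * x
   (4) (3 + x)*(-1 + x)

We need to factor 1 + x^2 + x * (-2).
The factored form is (-1 + x) * (x - 1).
1) (-1 + x) * (x - 1)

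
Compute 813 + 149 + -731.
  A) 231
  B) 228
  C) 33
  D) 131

First: 813 + 149 = 962
Then: 962 + -731 = 231
A) 231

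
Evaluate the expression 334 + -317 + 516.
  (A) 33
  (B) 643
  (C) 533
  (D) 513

First: 334 + -317 = 17
Then: 17 + 516 = 533
C) 533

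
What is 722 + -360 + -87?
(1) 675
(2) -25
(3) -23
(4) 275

First: 722 + -360 = 362
Then: 362 + -87 = 275
4) 275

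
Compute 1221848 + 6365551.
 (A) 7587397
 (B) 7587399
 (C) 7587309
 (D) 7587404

1221848 + 6365551 = 7587399
B) 7587399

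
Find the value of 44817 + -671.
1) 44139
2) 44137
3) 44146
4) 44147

44817 + -671 = 44146
3) 44146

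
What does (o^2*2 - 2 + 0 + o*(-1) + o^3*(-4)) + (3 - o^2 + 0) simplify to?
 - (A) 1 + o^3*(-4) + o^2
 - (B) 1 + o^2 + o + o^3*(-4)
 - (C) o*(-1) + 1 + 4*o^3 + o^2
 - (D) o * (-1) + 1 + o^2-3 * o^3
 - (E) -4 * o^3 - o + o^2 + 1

Adding the polynomials and combining like terms:
(o^2*2 - 2 + 0 + o*(-1) + o^3*(-4)) + (3 - o^2 + 0)
= -4 * o^3 - o + o^2 + 1
E) -4 * o^3 - o + o^2 + 1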